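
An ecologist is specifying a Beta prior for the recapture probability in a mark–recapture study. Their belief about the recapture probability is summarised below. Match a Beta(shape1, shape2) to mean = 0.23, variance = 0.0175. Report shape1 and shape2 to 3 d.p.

shape1 = 2.098, shape2 = 7.022

Let s = shape1+shape2. The Beta variance is μ(1−μ)/(s+1).
So s+1 = μ(1−μ)/σ² = (0.23×0.77)/0.0175 = 0.1771/0.0175 = 10.1200, giving s = 9.1200.
Then shape1 = μs = 0.23×9.1200 = 2.098 and shape2 = (1−μ)s = 0.77×9.1200 = 7.022.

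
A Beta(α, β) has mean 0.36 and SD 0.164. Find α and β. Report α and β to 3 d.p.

α = 2.724, β = 4.842

σ² = 0.164² = 0.026896.
With s = α+β, Var = μ(1−μ)/(s+1), so s+1 = (0.36×0.64)/0.026896 = 8.5663 and s = 7.5663.
α = μs = 2.724, β = (1−μ)s = 4.842.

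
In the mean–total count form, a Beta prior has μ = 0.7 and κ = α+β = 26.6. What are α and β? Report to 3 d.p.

Split κ in proportion μ : (1−μ): α = 0.7·26.6 = 18.620, β = 26.6 − 18.620 = 7.980.

α = 18.620, β = 7.980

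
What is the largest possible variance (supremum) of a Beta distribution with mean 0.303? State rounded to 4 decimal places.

For fixed mean μ the Beta variance is μ(1−μ)/(α+β+1), increasing as α+β decreases.
Its least upper bound (not attained) is μ(1−μ) = 0.303·0.697 = 0.2112.

0.2112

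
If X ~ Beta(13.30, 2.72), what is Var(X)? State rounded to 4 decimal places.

0.0083

α+β = 16.02 and αβ = 36.1760, so Var = αβ/[(α+β)²(α+β+1)] = 36.1760/4368.019608 = 0.0083.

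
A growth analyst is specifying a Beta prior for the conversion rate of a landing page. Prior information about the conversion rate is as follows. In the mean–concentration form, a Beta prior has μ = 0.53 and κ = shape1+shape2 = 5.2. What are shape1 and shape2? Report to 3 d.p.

shape1 = μκ = 0.53×5.2 = 2.756 and shape2 = (1−μ)κ = 0.47×5.2 = 2.444.

shape1 = 2.756, shape2 = 2.444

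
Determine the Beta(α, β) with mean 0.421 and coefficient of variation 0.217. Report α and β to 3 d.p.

α = 11.875, β = 16.331

Var = (CV·μ)² = (0.217×0.421)² = 0.008346.
α+β = μ(1−μ)/Var − 1 = 0.243759/0.008346 − 1 = 28.2063.
Thus α = 0.421·28.2063 = 11.875 and β = 0.579·28.2063 = 16.331.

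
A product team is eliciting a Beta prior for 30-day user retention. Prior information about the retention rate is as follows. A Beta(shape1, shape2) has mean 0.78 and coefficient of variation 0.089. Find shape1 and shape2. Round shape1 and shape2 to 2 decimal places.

Var = (CV·μ)² = (0.089×0.78)² = 0.004819.
shape1+shape2 = μ(1−μ)/Var − 1 = 0.1716/0.004819 − 1 = 34.6080.
Thus shape1 = 0.78·34.6080 = 26.99 and shape2 = 0.22·34.6080 = 7.61.

shape1 = 26.99, shape2 = 7.61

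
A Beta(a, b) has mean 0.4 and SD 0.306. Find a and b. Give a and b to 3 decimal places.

a = 0.625, b = 0.938

First σ² = 0.093636. Setting a = μn, b = (1−μ)n with n = a+b,
μ(1−μ)/(n+1) = 0.093636 ⇒ n+1 = 0.24/0.093636 = 2.5631 ⇒ n = 1.5631.
Hence a = 0.4×1.5631 = 0.625, b = 0.6×1.5631 = 0.938.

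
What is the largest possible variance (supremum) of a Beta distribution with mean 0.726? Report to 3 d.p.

Var = μ(1−μ)/(α+β+1), which approaches μ(1−μ) as α+β → 0.
So the supremum is μ(1−μ) = 0.726×0.274 = 0.199.

0.199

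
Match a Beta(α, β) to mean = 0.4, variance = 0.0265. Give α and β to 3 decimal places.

α = 3.223, β = 4.834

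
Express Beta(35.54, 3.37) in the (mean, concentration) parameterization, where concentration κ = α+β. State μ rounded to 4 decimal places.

μ = 0.9134, κ = 38.91

κ = α+β = 35.54+3.37 = 38.91; μ = α/κ = 35.54/38.91 = 0.9134.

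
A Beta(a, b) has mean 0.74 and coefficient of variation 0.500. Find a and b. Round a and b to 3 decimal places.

a = 0.300, b = 0.105

Var = (CV·μ)² = (0.500×0.74)² = 0.136900.
a+b = μ(1−μ)/Var − 1 = 0.1924/0.136900 − 1 = 0.4054.
Thus a = 0.74·0.4054 = 0.300 and b = 0.26·0.4054 = 0.105.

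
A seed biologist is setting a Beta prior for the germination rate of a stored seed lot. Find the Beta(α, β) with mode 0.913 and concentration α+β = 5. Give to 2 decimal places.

α = 3.74, β = 1.26

Mode = (α−1)/(κ−2) with κ = α+β, so α−1 = 0.913·3 = 2.74.
α = 3.74; β = κ − α = 1.26.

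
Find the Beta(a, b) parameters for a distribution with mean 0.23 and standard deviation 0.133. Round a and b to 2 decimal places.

a = 2.07, b = 6.94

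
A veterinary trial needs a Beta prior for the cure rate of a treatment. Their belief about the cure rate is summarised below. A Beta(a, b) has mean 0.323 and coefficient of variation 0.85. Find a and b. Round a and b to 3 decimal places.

Var = (CV·μ)² = (0.85×0.323)² = 0.075378.
a+b = μ(1−μ)/Var − 1 = 0.218671/0.075378 − 1 = 1.9010.
Thus a = 0.323·1.9010 = 0.614 and b = 0.677·1.9010 = 1.287.

a = 0.614, b = 1.287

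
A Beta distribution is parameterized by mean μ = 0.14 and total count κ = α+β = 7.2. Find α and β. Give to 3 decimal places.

α = 1.008, β = 6.192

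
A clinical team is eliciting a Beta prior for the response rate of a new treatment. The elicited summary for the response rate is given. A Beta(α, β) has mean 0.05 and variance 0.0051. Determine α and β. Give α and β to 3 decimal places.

α = 0.416, β = 7.898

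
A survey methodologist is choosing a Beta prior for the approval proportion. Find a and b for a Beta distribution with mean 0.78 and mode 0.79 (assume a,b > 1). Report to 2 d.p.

a = 45.24, b = 12.76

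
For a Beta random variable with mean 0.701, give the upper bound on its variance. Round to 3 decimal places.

For fixed mean μ the Beta variance is μ(1−μ)/(α+β+1), increasing as α+β decreases.
Its least upper bound (not attained) is μ(1−μ) = 0.701·0.299 = 0.210.

0.210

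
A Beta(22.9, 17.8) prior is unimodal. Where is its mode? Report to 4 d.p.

0.5659

The density x^(α−1)(1−x)^(β−1) is maximised at (α−1)/(α+β−2) = 21.9/38.7 = 0.5659.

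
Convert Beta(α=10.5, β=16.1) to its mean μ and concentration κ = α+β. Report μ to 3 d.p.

μ = 0.395, κ = 26.6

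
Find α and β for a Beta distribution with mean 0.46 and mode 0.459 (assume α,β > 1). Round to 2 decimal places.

α = 37.72, β = 44.28

With s = α+β: μ = α/s and mode = (α−1)/(s−2). Eliminating α = μs,
μs − 1 = m(s−2) ⇒ s(μ−m) = 1−2m ⇒ s = 0.082/0.001 = 82.0000.
So α = μs = 37.72, β = (1−μ)s = 44.28.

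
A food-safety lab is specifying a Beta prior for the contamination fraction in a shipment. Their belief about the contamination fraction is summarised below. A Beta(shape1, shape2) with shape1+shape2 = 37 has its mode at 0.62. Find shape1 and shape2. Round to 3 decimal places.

shape1 = 22.700, shape2 = 14.300

Since the density peak of Beta(shape1,shape2) is at (shape1−1)/(shape1+shape2−2),
shape1 = 1 + 0.62(37−2) = 22.700 and shape2 = 37 − 22.700 = 14.300.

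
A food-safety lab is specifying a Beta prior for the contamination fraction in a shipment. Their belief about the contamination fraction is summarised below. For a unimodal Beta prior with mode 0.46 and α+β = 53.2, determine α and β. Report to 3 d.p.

α = 24.552, β = 28.648

Mode = (α−1)/(κ−2) with κ = α+β, so α−1 = 0.46·51.2 = 23.552.
α = 24.552; β = κ − α = 28.648.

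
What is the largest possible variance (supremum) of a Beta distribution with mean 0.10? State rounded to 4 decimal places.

0.0900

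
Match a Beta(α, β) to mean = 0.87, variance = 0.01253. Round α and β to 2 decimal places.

By moment matching, α+β = μ(1−μ)/σ² − 1 = (0.87·0.13)/0.01253 − 1 = 9.0263 − 1 = 8.0263.
Since α/(α+β) = μ, α = 0.87·8.0263 = 6.98 and β = 0.13·8.0263 = 1.04.

α = 6.98, β = 1.04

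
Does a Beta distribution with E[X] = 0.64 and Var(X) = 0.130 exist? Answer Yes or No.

For any Beta, Var(X) < E[X]·(1−E[X]).
Here μ(1−μ) = 0.64×0.36 = 0.2304, and 0.130 < 0.2304.

Yes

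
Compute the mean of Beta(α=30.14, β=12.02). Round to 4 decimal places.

The Beta mean is α/(α+β) = 30.14/(30.14+12.02) = 0.7149.

0.7149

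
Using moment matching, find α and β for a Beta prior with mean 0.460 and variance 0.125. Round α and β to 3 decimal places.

α = 0.454, β = 0.533

Let s = α+β. The Beta variance is μ(1−μ)/(s+1).
So s+1 = μ(1−μ)/σ² = (0.460×0.540)/0.125 = 0.248400/0.125 = 1.9872, giving s = 0.9872.
Then α = μs = 0.460×0.9872 = 0.454 and β = (1−μ)s = 0.540×0.9872 = 0.533.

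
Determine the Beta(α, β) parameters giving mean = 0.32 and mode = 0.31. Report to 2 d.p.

Let s = α+β. Mean gives α = μs = 0.32s; mode gives (α−1)/(s−2) = 0.31.
Substituting: 0.32s − 1 = 0.31(s−2) = 0.31s − 0.62, so 0.01s = 0.38 and s = 38.0000.
Then α = 0.32×38.0000 = 12.16 and β = s−α = 25.84.

α = 12.16, β = 25.84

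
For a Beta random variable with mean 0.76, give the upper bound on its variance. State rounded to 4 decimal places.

0.1824

For fixed mean μ the Beta variance is μ(1−μ)/(α+β+1), increasing as α+β decreases.
Its least upper bound (not attained) is μ(1−μ) = 0.76·0.24 = 0.1824.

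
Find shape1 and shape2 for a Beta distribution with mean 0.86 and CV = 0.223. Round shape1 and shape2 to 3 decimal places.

shape1 = 1.955, shape2 = 0.318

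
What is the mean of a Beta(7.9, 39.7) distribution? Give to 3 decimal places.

0.166

E[X] = α/(α+β) = 7.9/47.6 = 0.166.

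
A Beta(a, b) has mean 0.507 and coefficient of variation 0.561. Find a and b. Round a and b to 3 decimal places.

a = 1.059, b = 1.030

Var = (CV·μ)² = (0.561×0.507)² = 0.080899.
a+b = μ(1−μ)/Var − 1 = 0.249951/0.080899 − 1 = 2.0897.
Thus a = 0.507·2.0897 = 1.059 and b = 0.493·2.0897 = 1.030.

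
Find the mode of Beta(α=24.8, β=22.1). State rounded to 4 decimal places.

0.5301

The density x^(α−1)(1−x)^(β−1) is maximised at (α−1)/(α+β−2) = 23.8/44.9 = 0.5301.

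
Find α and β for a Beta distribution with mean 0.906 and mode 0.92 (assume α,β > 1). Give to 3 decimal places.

Let s = α+β. Mean gives α = μs = 0.906s; mode gives (α−1)/(s−2) = 0.92.
Substituting: 0.906s − 1 = 0.92(s−2) = 0.92s − 1.84, so -0.014s = -0.84 and s = 60.0000.
Then α = 0.906×60.0000 = 54.360 and β = s−α = 5.640.

α = 54.360, β = 5.640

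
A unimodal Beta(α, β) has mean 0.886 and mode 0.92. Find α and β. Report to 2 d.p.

α = 21.89, β = 2.82

Let s = α+β. Mean gives α = μs = 0.886s; mode gives (α−1)/(s−2) = 0.92.
Substituting: 0.886s − 1 = 0.92(s−2) = 0.92s − 1.84, so -0.034s = -0.84 and s = 24.7059.
Then α = 0.886×24.7059 = 21.89 and β = s−α = 2.82.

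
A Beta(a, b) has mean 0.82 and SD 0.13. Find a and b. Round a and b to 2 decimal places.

a = 6.34, b = 1.39

First σ² = 0.0169. Setting a = μn, b = (1−μ)n with n = a+b,
μ(1−μ)/(n+1) = 0.0169 ⇒ n+1 = 0.1476/0.0169 = 8.7337 ⇒ n = 7.7337.
Hence a = 0.82×7.7337 = 6.34, b = 0.18×7.7337 = 1.39.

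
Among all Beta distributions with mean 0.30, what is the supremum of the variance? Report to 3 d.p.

0.210

Var = μ(1−μ)/(α+β+1), which approaches μ(1−μ) as α+β → 0.
So the supremum is μ(1−μ) = 0.30×0.70 = 0.210.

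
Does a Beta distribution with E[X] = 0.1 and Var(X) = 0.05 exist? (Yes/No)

Yes

A Beta with mean μ has variance μ(1−μ)/(α+β+1) < μ(1−μ).
Here μ(1−μ) = 0.1×0.9 = 0.09, and 0.05 < 0.09.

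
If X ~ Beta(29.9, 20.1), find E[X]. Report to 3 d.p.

0.598

The Beta mean is α/(α+β) = 29.9/(29.9+20.1) = 0.598.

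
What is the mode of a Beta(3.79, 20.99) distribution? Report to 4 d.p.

0.1225

With α,β > 1, mode = (α−1)/(α+β−2) = 2.79/22.78 = 0.1225.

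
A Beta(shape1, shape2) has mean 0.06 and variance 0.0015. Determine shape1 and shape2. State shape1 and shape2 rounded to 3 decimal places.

Let s = shape1+shape2. The Beta variance is μ(1−μ)/(s+1).
So s+1 = μ(1−μ)/σ² = (0.06×0.94)/0.0015 = 0.0564/0.0015 = 37.6000, giving s = 36.6000.
Then shape1 = μs = 0.06×36.6000 = 2.196 and shape2 = (1−μ)s = 0.94×36.6000 = 34.404.

shape1 = 2.196, shape2 = 34.404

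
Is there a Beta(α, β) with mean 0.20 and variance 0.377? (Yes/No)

The Beta variance bound is σ² < μ(1−μ).
Here μ(1−μ) = 0.20×0.80 = 0.1600, and 0.377 ≥ 0.1600.

No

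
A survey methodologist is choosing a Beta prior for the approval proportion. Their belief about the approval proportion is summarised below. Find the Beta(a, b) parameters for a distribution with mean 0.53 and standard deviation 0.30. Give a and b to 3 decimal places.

First σ² = 0.0900. Setting a = μn, b = (1−μ)n with n = a+b,
μ(1−μ)/(n+1) = 0.0900 ⇒ n+1 = 0.2491/0.0900 = 2.7678 ⇒ n = 1.7678.
Hence a = 0.53×1.7678 = 0.937, b = 0.47×1.7678 = 0.831.

a = 0.937, b = 0.831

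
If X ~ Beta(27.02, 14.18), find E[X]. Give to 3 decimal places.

0.656

The Beta mean is α/(α+β) = 27.02/(27.02+14.18) = 0.656.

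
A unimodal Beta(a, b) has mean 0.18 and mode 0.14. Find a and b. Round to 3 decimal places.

a = 3.240, b = 14.760

With s = a+b: μ = a/s and mode = (a−1)/(s−2). Eliminating a = μs,
μs − 1 = m(s−2) ⇒ s(μ−m) = 1−2m ⇒ s = 0.72/0.04 = 18.0000.
So a = μs = 3.240, b = (1−μ)s = 14.760.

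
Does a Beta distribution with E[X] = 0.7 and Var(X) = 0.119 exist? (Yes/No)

Yes

The Beta variance bound is σ² < μ(1−μ).
Here μ(1−μ) = 0.7×0.3 = 0.21, and 0.119 < 0.21.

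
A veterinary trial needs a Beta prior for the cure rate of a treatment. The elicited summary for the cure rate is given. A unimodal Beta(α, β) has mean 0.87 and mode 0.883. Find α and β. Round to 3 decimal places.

α = 51.263, β = 7.660

Let s = α+β. Mean gives α = μs = 0.87s; mode gives (α−1)/(s−2) = 0.883.
Substituting: 0.87s − 1 = 0.883(s−2) = 0.883s − 1.766, so -0.013s = -0.766 and s = 58.9231.
Then α = 0.87×58.9231 = 51.263 and β = s−α = 7.660.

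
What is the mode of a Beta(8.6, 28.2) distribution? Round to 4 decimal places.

The density x^(α−1)(1−x)^(β−1) is maximised at (α−1)/(α+β−2) = 7.6/34.8 = 0.2184.

0.2184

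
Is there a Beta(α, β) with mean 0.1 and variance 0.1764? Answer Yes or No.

For any Beta, Var(X) < E[X]·(1−E[X]).
Here μ(1−μ) = 0.1×0.9 = 0.09, and 0.1764 ≥ 0.09.

No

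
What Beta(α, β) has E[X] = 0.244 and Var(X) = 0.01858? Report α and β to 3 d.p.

α = 2.178, β = 6.750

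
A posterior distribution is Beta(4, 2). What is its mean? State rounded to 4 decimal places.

0.6667

E[X] = α/(α+β) = 4/6 = 0.6667.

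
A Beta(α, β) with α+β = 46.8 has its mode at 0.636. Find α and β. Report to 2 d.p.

Since the density peak of Beta(α,β) is at (α−1)/(α+β−2),
α = 1 + 0.636(46.8−2) = 29.49 and β = 46.8 − 29.49 = 17.31.

α = 29.49, β = 17.31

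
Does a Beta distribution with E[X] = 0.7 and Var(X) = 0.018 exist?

Yes

For any Beta, Var(X) < E[X]·(1−E[X]).
Here μ(1−μ) = 0.7×0.3 = 0.21, and 0.018 < 0.21.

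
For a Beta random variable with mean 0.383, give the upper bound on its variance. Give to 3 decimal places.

For fixed mean μ the Beta variance is μ(1−μ)/(α+β+1), increasing as α+β decreases.
Its least upper bound (not attained) is μ(1−μ) = 0.383·0.617 = 0.236.

0.236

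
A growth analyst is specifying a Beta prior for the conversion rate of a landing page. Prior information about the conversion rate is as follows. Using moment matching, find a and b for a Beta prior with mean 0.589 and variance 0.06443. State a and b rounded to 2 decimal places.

Let s = a+b. The Beta variance is μ(1−μ)/(s+1).
So s+1 = μ(1−μ)/σ² = (0.589×0.411)/0.06443 = 0.242079/0.06443 = 3.7572, giving s = 2.7572.
Then a = μs = 0.589×2.7572 = 1.62 and b = (1−μ)s = 0.411×2.7572 = 1.13.

a = 1.62, b = 1.13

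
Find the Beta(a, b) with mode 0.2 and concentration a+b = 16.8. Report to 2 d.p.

Mode = (a−1)/(κ−2) with κ = a+b, so a−1 = 0.2·14.8 = 2.96.
a = 3.96; b = κ − a = 12.84.

a = 3.96, b = 12.84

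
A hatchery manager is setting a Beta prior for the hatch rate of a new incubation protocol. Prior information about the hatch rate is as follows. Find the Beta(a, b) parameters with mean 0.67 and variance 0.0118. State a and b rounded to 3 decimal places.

a = 11.884, b = 5.853

By moment matching, a+b = μ(1−μ)/σ² − 1 = (0.67·0.33)/0.0118 − 1 = 18.7373 − 1 = 17.7373.
Since a/(a+b) = μ, a = 0.67·17.7373 = 11.884 and b = 0.33·17.7373 = 5.853.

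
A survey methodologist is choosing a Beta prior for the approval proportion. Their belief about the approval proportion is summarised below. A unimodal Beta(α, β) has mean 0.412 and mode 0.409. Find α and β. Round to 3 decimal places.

α = 24.995, β = 35.672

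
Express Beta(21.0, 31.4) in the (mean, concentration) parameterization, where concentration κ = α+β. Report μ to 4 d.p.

κ = α+β = 21.0+31.4 = 52.4; μ = α/κ = 21.0/52.4 = 0.4008.

μ = 0.4008, κ = 52.4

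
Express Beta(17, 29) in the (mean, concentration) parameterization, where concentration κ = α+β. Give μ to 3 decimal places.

κ = α+β = 17+29 = 46; μ = α/κ = 17/46 = 0.370.

μ = 0.370, κ = 46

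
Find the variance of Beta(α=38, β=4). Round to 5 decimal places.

0.00200

μ = 38/42 = 0.904762; Var = μ(1−μ)/(α+β+1) = 0.0861678/43 = 0.00200.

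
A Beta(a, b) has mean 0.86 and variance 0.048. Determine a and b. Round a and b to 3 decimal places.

Let s = a+b. The Beta variance is μ(1−μ)/(s+1).
So s+1 = μ(1−μ)/σ² = (0.86×0.14)/0.048 = 0.1204/0.048 = 2.5083, giving s = 1.5083.
Then a = μs = 0.86×1.5083 = 1.297 and b = (1−μ)s = 0.14×1.5083 = 0.211.

a = 1.297, b = 0.211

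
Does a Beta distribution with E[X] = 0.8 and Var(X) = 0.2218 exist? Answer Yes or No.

No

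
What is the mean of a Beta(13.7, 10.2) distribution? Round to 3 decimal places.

0.573

The Beta mean is α/(α+β) = 13.7/(13.7+10.2) = 0.573.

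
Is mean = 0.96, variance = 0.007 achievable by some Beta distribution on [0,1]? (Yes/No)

A Beta with mean μ has variance μ(1−μ)/(α+β+1) < μ(1−μ).
Here μ(1−μ) = 0.96×0.04 = 0.0384, and 0.007 < 0.0384.

Yes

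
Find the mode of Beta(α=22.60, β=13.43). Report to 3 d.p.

0.635

The density x^(α−1)(1−x)^(β−1) is maximised at (α−1)/(α+β−2) = 21.60/34.03 = 0.635.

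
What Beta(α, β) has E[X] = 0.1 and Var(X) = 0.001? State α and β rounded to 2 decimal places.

α = 8.90, β = 80.10

Write ν = α+β; then α = μν and Var = μ(1−μ)/(ν+1).
ν = μ(1−μ)/Var − 1 = 0.09/0.001 − 1 = 89.0000.
α = 0.1·89.0000 = 8.90, β = 0.9·89.0000 = 80.10.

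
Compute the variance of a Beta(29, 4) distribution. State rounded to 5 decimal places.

Var = αβ/[(α+β)²(α+β+1)] = (29×4)/(33²×34) = 116/37026 = 0.00313.

0.00313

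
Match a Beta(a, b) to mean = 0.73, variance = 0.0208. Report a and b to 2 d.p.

Let s = a+b. The Beta variance is μ(1−μ)/(s+1).
So s+1 = μ(1−μ)/σ² = (0.73×0.27)/0.0208 = 0.1971/0.0208 = 9.4760, giving s = 8.4760.
Then a = μs = 0.73×8.4760 = 6.19 and b = (1−μ)s = 0.27×8.4760 = 2.29.

a = 6.19, b = 2.29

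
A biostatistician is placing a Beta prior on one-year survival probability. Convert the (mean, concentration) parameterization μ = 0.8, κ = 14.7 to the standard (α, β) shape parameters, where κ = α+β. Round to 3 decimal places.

α = 11.760, β = 2.940

α = μκ = 0.8×14.7 = 11.760 and β = (1−μ)κ = 0.2×14.7 = 2.940.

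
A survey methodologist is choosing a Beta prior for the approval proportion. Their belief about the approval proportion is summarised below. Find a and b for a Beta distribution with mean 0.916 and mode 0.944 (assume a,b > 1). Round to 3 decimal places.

a = 29.050, b = 2.664

Let s = a+b. Mean gives a = μs = 0.916s; mode gives (a−1)/(s−2) = 0.944.
Substituting: 0.916s − 1 = 0.944(s−2) = 0.944s − 1.888, so -0.028s = -0.888 and s = 31.7143.
Then a = 0.916×31.7143 = 29.050 and b = s−a = 2.664.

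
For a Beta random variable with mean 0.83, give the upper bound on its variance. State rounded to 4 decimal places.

0.1411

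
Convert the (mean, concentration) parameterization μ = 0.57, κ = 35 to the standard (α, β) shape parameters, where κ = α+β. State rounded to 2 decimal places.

α = μκ = 0.57×35 = 19.95 and β = (1−μ)κ = 0.43×35 = 15.05.

α = 19.95, β = 15.05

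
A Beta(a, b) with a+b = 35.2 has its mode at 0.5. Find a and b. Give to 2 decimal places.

a = 17.60, b = 17.60

For a,b>1 the mode is (a−1)/(a+b−2), so a = mode·(κ−2)+1 = 0.5×33.2+1 = 17.60.
And b = (1−mode)·(κ−2)+1 = 0.5×33.2+1 = 17.60.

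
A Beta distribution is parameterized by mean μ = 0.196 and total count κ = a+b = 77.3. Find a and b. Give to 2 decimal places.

a = 15.15, b = 62.15

a = μκ = 0.196×77.3 = 15.15 and b = (1−μ)κ = 0.804×77.3 = 62.15.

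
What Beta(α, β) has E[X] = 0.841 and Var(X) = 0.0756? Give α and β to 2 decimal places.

Let s = α+β. The Beta variance is μ(1−μ)/(s+1).
So s+1 = μ(1−μ)/σ² = (0.841×0.159)/0.0756 = 0.133719/0.0756 = 1.7688, giving s = 0.7688.
Then α = μs = 0.841×0.7688 = 0.65 and β = (1−μ)s = 0.159×0.7688 = 0.12.

α = 0.65, β = 0.12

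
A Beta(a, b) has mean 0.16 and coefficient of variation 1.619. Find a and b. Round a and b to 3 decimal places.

σ = CV·μ = 1.619×0.16 = 0.25904, so σ² = 0.067102.
s+1 = μ(1−μ)/σ² = 0.1344/0.067102 = 2.0029, so s = a+b = 1.0029.
a = μs = 0.160, b = (1−μ)s = 0.842.

a = 0.160, b = 0.842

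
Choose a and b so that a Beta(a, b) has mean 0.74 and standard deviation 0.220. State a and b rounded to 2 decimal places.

Variance = 0.220² = 0.048400. The moment-matching identity a+b = μ(1−μ)/Var − 1 gives
a+b = 0.1924/0.048400 − 1 = 2.9752, so a = μ·2.9752 = 2.20 and b = (1−μ)·2.9752 = 0.77.

a = 2.20, b = 0.77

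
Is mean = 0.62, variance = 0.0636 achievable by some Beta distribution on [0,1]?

Yes

A Beta with mean μ has variance μ(1−μ)/(α+β+1) < μ(1−μ).
Here μ(1−μ) = 0.62×0.38 = 0.2356, and 0.0636 < 0.2356.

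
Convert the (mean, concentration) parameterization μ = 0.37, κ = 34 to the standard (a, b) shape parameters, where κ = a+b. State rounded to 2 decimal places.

a = 12.58, b = 21.42

Split κ in proportion μ : (1−μ): a = 0.37·34 = 12.58, b = 34 − 12.58 = 21.42.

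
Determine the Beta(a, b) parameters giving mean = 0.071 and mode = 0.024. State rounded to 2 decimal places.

Let s = a+b. Mean gives a = μs = 0.071s; mode gives (a−1)/(s−2) = 0.024.
Substituting: 0.071s − 1 = 0.024(s−2) = 0.024s − 0.048, so 0.047s = 0.952 and s = 20.2553.
Then a = 0.071×20.2553 = 1.44 and b = s−a = 18.82.

a = 1.44, b = 18.82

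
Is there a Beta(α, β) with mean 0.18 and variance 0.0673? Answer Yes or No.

A Beta with mean μ has variance μ(1−μ)/(α+β+1) < μ(1−μ).
Here μ(1−μ) = 0.18×0.82 = 0.1476, and 0.0673 < 0.1476.

Yes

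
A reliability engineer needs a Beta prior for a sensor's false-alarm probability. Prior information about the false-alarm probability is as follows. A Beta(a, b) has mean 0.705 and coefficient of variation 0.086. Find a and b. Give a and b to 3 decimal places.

a = 39.181, b = 16.395

σ = CV·μ = 0.086×0.705 = 0.06063, so σ² = 0.003676.
s+1 = μ(1−μ)/σ² = 0.207975/0.003676 = 56.5765, so s = a+b = 55.5765.
a = μs = 39.181, b = (1−μ)s = 16.395.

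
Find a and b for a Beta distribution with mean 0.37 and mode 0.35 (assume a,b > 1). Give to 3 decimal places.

With s = a+b: μ = a/s and mode = (a−1)/(s−2). Eliminating a = μs,
μs − 1 = m(s−2) ⇒ s(μ−m) = 1−2m ⇒ s = 0.30/0.02 = 15.0000.
So a = μs = 5.550, b = (1−μ)s = 9.450.

a = 5.550, b = 9.450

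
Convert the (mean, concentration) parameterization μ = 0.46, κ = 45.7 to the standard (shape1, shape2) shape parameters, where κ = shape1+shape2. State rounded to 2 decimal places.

shape1 = 21.02, shape2 = 24.68

shape1 = μκ = 0.46×45.7 = 21.02 and shape2 = (1−μ)κ = 0.54×45.7 = 24.68.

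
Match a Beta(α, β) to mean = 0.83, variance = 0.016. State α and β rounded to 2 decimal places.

By moment matching, α+β = μ(1−μ)/σ² − 1 = (0.83·0.17)/0.016 − 1 = 8.8188 − 1 = 7.8188.
Since α/(α+β) = μ, α = 0.83·7.8188 = 6.49 and β = 0.17·7.8188 = 1.33.

α = 6.49, β = 1.33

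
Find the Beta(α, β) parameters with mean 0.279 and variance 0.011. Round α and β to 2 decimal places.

α = 4.82, β = 12.46

By moment matching, α+β = μ(1−μ)/σ² − 1 = (0.279·0.721)/0.011 − 1 = 18.2872 − 1 = 17.2872.
Since α/(α+β) = μ, α = 0.279·17.2872 = 4.82 and β = 0.721·17.2872 = 12.46.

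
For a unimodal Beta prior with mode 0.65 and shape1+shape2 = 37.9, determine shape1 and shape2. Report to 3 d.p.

shape1 = 24.335, shape2 = 13.565

For shape1,shape2>1 the mode is (shape1−1)/(shape1+shape2−2), so shape1 = mode·(κ−2)+1 = 0.65×35.9+1 = 24.335.
And shape2 = (1−mode)·(κ−2)+1 = 0.35×35.9+1 = 13.565.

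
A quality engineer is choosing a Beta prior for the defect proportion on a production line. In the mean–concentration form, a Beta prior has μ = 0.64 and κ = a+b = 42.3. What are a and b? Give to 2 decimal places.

a = μκ = 0.64×42.3 = 27.07 and b = (1−μ)κ = 0.36×42.3 = 15.23.

a = 27.07, b = 15.23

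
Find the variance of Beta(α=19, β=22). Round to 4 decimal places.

0.0059

μ = 19/41 = 0.463415; Var = μ(1−μ)/(α+β+1) = 0.2486615/42 = 0.0059.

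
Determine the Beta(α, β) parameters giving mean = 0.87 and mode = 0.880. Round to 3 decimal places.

With s = α+β: μ = α/s and mode = (α−1)/(s−2). Eliminating α = μs,
μs − 1 = m(s−2) ⇒ s(μ−m) = 1−2m ⇒ s = -0.760/-0.010 = 76.0000.
So α = μs = 66.120, β = (1−μ)s = 9.880.

α = 66.120, β = 9.880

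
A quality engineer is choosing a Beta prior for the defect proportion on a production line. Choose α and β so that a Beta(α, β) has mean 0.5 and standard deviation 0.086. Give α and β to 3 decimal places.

Variance = 0.086² = 0.007396. The moment-matching identity α+β = μ(1−μ)/Var − 1 gives
α+β = 0.25/0.007396 − 1 = 32.8021, so α = μ·32.8021 = 16.401 and β = (1−μ)·32.8021 = 16.401.

α = 16.401, β = 16.401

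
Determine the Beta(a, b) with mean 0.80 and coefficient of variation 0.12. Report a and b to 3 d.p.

a = 13.089, b = 3.272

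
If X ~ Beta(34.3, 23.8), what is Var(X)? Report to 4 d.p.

Var = αβ/[(α+β)²(α+β+1)] = (34.3×23.8)/(58.1²×59.1) = 816.34/199498.551 = 0.0041.

0.0041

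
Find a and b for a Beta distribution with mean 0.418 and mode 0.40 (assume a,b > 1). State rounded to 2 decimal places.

Let s = a+b. Mean gives a = μs = 0.418s; mode gives (a−1)/(s−2) = 0.40.
Substituting: 0.418s − 1 = 0.40(s−2) = 0.40s − 0.80, so 0.018s = 0.20 and s = 11.1111.
Then a = 0.418×11.1111 = 4.64 and b = s−a = 6.47.

a = 4.64, b = 6.47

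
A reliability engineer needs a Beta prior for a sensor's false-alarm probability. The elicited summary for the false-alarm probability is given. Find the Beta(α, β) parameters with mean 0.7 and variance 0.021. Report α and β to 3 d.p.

α = 6.300, β = 2.700

Let s = α+β. The Beta variance is μ(1−μ)/(s+1).
So s+1 = μ(1−μ)/σ² = (0.7×0.3)/0.021 = 0.21/0.021 = 10.0000, giving s = 9.0000.
Then α = μs = 0.7×9.0000 = 6.300 and β = (1−μ)s = 0.3×9.0000 = 2.700.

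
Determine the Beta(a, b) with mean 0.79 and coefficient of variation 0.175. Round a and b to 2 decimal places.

σ = CV·μ = 0.175×0.79 = 0.13825, so σ² = 0.019113.
s+1 = μ(1−μ)/σ² = 0.1659/0.019113 = 8.6799, so s = a+b = 7.6799.
a = μs = 6.07, b = (1−μ)s = 1.61.

a = 6.07, b = 1.61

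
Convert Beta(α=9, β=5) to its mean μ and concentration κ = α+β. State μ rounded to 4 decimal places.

μ = 0.6429, κ = 14

κ = α+β = 9+5 = 14; μ = α/κ = 9/14 = 0.6429.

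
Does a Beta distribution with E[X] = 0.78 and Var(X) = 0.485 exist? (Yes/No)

The Beta variance bound is σ² < μ(1−μ).
Here μ(1−μ) = 0.78×0.22 = 0.1716, and 0.485 ≥ 0.1716.

No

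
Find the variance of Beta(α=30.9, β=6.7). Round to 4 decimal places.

Var = αβ/[(α+β)²(α+β+1)] = (30.9×6.7)/(37.6²×38.6) = 207.03/54571.136 = 0.0038.

0.0038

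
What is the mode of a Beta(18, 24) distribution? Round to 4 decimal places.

The density x^(α−1)(1−x)^(β−1) is maximised at (α−1)/(α+β−2) = 17/40 = 0.4250.

0.4250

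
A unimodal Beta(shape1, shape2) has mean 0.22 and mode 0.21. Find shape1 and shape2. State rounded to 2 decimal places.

With s = shape1+shape2: μ = shape1/s and mode = (shape1−1)/(s−2). Eliminating shape1 = μs,
μs − 1 = m(s−2) ⇒ s(μ−m) = 1−2m ⇒ s = 0.58/0.01 = 58.0000.
So shape1 = μs = 12.76, shape2 = (1−μ)s = 45.24.

shape1 = 12.76, shape2 = 45.24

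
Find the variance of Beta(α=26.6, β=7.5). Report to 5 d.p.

0.00489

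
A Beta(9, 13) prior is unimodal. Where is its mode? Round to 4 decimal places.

The density x^(α−1)(1−x)^(β−1) is maximised at (α−1)/(α+β−2) = 8/20 = 0.4000.

0.4000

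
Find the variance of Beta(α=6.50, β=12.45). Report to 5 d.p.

α+β = 18.95 and αβ = 80.9250, so Var = αβ/[(α+β)²(α+β+1)] = 80.9250/7164.094875 = 0.01130.

0.01130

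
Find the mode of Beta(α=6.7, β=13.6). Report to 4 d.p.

The density x^(α−1)(1−x)^(β−1) is maximised at (α−1)/(α+β−2) = 5.7/18.3 = 0.3115.

0.3115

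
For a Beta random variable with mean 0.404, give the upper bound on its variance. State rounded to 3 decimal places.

0.241

Var = μ(1−μ)/(α+β+1), which approaches μ(1−μ) as α+β → 0.
So the supremum is μ(1−μ) = 0.404×0.596 = 0.241.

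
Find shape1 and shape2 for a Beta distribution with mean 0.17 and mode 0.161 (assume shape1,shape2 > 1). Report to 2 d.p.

shape1 = 12.81, shape2 = 62.53

Let s = shape1+shape2. Mean gives shape1 = μs = 0.17s; mode gives (shape1−1)/(s−2) = 0.161.
Substituting: 0.17s − 1 = 0.161(s−2) = 0.161s − 0.322, so 0.009s = 0.678 and s = 75.3333.
Then shape1 = 0.17×75.3333 = 12.81 and shape2 = s−shape1 = 62.53.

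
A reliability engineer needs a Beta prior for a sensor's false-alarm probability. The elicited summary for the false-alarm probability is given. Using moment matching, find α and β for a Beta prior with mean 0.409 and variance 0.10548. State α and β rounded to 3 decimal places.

α = 0.528, β = 0.763

Write ν = α+β; then α = μν and Var = μ(1−μ)/(ν+1).
ν = μ(1−μ)/Var − 1 = 0.241719/0.10548 − 1 = 1.2916.
α = 0.409·1.2916 = 0.528, β = 0.591·1.2916 = 0.763.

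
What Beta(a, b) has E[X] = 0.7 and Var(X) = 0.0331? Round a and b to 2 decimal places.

a = 3.74, b = 1.60

Let s = a+b. The Beta variance is μ(1−μ)/(s+1).
So s+1 = μ(1−μ)/σ² = (0.7×0.3)/0.0331 = 0.21/0.0331 = 6.3444, giving s = 5.3444.
Then a = μs = 0.7×5.3444 = 3.74 and b = (1−μ)s = 0.3×5.3444 = 1.60.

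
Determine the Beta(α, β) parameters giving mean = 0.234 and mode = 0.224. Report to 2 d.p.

α = 12.92, β = 42.28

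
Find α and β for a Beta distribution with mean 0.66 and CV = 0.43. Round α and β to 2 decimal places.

α = 1.18, β = 0.61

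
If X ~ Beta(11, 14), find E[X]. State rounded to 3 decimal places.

0.440

The Beta mean is α/(α+β) = 11/(11+14) = 0.440.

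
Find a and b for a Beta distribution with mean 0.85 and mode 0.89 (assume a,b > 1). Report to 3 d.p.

Let s = a+b. Mean gives a = μs = 0.85s; mode gives (a−1)/(s−2) = 0.89.
Substituting: 0.85s − 1 = 0.89(s−2) = 0.89s − 1.78, so -0.04s = -0.78 and s = 19.5000.
Then a = 0.85×19.5000 = 16.575 and b = s−a = 2.925.

a = 16.575, b = 2.925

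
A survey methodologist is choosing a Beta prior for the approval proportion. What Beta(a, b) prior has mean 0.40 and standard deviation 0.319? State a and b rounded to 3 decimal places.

σ² = 0.319² = 0.101761.
With s = a+b, Var = μ(1−μ)/(s+1), so s+1 = (0.40×0.60)/0.101761 = 2.3585 and s = 1.3585.
a = μs = 0.543, b = (1−μ)s = 0.815.

a = 0.543, b = 0.815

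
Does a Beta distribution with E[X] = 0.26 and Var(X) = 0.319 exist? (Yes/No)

A Beta with mean μ has variance μ(1−μ)/(α+β+1) < μ(1−μ).
Here μ(1−μ) = 0.26×0.74 = 0.1924, and 0.319 ≥ 0.1924.

No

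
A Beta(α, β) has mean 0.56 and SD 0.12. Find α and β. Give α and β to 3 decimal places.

α = 9.022, β = 7.089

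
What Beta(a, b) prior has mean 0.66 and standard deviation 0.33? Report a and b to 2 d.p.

a = 0.70, b = 0.36

σ² = 0.33² = 0.1089.
With s = a+b, Var = μ(1−μ)/(s+1), so s+1 = (0.66×0.34)/0.1089 = 2.0606 and s = 1.0606.
a = μs = 0.70, b = (1−μ)s = 0.36.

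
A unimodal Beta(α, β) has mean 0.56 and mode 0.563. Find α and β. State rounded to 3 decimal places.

α = 23.520, β = 18.480

Let s = α+β. Mean gives α = μs = 0.56s; mode gives (α−1)/(s−2) = 0.563.
Substituting: 0.56s − 1 = 0.563(s−2) = 0.563s − 1.126, so -0.003s = -0.126 and s = 42.0000.
Then α = 0.56×42.0000 = 23.520 and β = s−α = 18.480.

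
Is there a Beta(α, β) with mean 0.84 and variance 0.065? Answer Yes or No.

Yes

A Beta with mean μ has variance μ(1−μ)/(α+β+1) < μ(1−μ).
Here μ(1−μ) = 0.84×0.16 = 0.1344, and 0.065 < 0.1344.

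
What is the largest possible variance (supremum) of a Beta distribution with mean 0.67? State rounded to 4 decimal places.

Var = μ(1−μ)/(α+β+1), which approaches μ(1−μ) as α+β → 0.
So the supremum is μ(1−μ) = 0.67×0.33 = 0.2211.

0.2211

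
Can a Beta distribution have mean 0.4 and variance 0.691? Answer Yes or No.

The Beta variance bound is σ² < μ(1−μ).
Here μ(1−μ) = 0.4×0.6 = 0.24, and 0.691 ≥ 0.24.

No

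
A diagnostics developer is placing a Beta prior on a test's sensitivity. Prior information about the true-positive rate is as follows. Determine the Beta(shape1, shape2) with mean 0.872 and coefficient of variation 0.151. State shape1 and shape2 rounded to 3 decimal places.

shape1 = 4.742, shape2 = 0.696

Var = (CV·μ)² = (0.151×0.872)² = 0.017338.
shape1+shape2 = μ(1−μ)/Var − 1 = 0.111616/0.017338 − 1 = 5.4378.
Thus shape1 = 0.872·5.4378 = 4.742 and shape2 = 0.128·5.4378 = 0.696.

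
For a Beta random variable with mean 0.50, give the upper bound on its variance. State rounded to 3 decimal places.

0.250

For fixed mean μ the Beta variance is μ(1−μ)/(α+β+1), increasing as α+β decreases.
Its least upper bound (not attained) is μ(1−μ) = 0.50·0.50 = 0.250.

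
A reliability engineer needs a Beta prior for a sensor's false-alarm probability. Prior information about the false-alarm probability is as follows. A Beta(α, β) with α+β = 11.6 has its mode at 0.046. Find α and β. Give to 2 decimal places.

α = 1.44, β = 10.16

Mode = (α−1)/(κ−2) with κ = α+β, so α−1 = 0.046·9.6 = 0.44.
α = 1.44; β = κ − α = 10.16.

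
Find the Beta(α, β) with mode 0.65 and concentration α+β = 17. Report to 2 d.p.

α = 10.75, β = 6.25

For α,β>1 the mode is (α−1)/(α+β−2), so α = mode·(κ−2)+1 = 0.65×15+1 = 10.75.
And β = (1−mode)·(κ−2)+1 = 0.35×15+1 = 6.25.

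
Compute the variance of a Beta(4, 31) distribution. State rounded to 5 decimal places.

Var = αβ/[(α+β)²(α+β+1)] = (4×31)/(35²×36) = 124/44100 = 0.00281.

0.00281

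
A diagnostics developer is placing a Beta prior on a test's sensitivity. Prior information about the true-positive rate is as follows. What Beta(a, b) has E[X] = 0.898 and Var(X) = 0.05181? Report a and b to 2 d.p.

a = 0.69, b = 0.08

Let s = a+b. The Beta variance is μ(1−μ)/(s+1).
So s+1 = μ(1−μ)/σ² = (0.898×0.102)/0.05181 = 0.091596/0.05181 = 1.7679, giving s = 0.7679.
Then a = μs = 0.898×0.7679 = 0.69 and b = (1−μ)s = 0.102×0.7679 = 0.08.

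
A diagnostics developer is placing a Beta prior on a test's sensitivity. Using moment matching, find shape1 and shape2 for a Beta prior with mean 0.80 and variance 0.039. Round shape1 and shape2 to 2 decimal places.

Let s = shape1+shape2. The Beta variance is μ(1−μ)/(s+1).
So s+1 = μ(1−μ)/σ² = (0.80×0.20)/0.039 = 0.1600/0.039 = 4.1026, giving s = 3.1026.
Then shape1 = μs = 0.80×3.1026 = 2.48 and shape2 = (1−μ)s = 0.20×3.1026 = 0.62.

shape1 = 2.48, shape2 = 0.62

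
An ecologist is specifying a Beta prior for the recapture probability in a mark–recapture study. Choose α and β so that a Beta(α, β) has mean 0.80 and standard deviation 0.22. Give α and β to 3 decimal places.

α = 1.845, β = 0.461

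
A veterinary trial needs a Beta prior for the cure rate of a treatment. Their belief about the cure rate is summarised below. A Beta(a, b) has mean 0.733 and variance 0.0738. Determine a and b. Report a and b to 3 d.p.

Let s = a+b. The Beta variance is μ(1−μ)/(s+1).
So s+1 = μ(1−μ)/σ² = (0.733×0.267)/0.0738 = 0.195711/0.0738 = 2.6519, giving s = 1.6519.
Then a = μs = 0.733×1.6519 = 1.211 and b = (1−μ)s = 0.267×1.6519 = 0.441.

a = 1.211, b = 0.441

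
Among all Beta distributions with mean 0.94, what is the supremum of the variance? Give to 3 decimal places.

0.056

Var = μ(1−μ)/(α+β+1), which approaches μ(1−μ) as α+β → 0.
So the supremum is μ(1−μ) = 0.94×0.06 = 0.056.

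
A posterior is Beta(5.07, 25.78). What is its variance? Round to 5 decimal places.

0.00431

μ = 5.07/30.85 = 0.164344; Var = μ(1−μ)/(α+β+1) = 0.1373348/31.85 = 0.00431.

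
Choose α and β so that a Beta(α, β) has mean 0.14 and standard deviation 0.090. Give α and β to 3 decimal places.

σ² = 0.090² = 0.008100.
With s = α+β, Var = μ(1−μ)/(s+1), so s+1 = (0.14×0.86)/0.008100 = 14.8642 and s = 13.8642.
α = μs = 1.941, β = (1−μ)s = 11.923.

α = 1.941, β = 11.923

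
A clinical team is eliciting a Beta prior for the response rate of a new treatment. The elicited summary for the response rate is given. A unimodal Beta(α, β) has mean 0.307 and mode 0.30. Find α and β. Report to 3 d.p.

Let s = α+β. Mean gives α = μs = 0.307s; mode gives (α−1)/(s−2) = 0.30.
Substituting: 0.307s − 1 = 0.30(s−2) = 0.30s − 0.60, so 0.007s = 0.40 and s = 57.1429.
Then α = 0.307×57.1429 = 17.543 and β = s−α = 39.600.

α = 17.543, β = 39.600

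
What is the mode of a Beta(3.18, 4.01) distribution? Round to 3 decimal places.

0.420

With α,β > 1, mode = (α−1)/(α+β−2) = 2.18/5.19 = 0.420.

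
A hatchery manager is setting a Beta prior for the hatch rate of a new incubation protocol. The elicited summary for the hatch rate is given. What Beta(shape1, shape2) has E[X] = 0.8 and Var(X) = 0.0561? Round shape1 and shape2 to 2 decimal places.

By moment matching, shape1+shape2 = μ(1−μ)/σ² − 1 = (0.8·0.2)/0.0561 − 1 = 2.8520 − 1 = 1.8520.
Since shape1/(shape1+shape2) = μ, shape1 = 0.8·1.8520 = 1.48 and shape2 = 0.2·1.8520 = 0.37.

shape1 = 1.48, shape2 = 0.37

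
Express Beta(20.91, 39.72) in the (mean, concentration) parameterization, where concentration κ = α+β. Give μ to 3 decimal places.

μ = 0.345, κ = 60.63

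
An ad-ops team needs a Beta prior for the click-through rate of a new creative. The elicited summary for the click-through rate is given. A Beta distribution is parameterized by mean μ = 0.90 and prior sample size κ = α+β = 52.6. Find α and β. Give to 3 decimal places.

Split κ in proportion μ : (1−μ): α = 0.90·52.6 = 47.340, β = 52.6 − 47.340 = 5.260.

α = 47.340, β = 5.260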